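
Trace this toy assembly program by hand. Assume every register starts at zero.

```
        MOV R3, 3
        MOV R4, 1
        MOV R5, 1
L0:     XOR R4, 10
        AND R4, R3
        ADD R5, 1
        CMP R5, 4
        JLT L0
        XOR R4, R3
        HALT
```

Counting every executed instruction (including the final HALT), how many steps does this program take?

after MOV R3, 3: R3=3
after MOV R4, 1: R4=1
after MOV R5, 1: R5=1
after XOR R4, 10: R4=1^10=11
after AND R4, R3: R4=11&3=3
after ADD R5, 1: R5=1+1=2
CMP R5, 4  (cmp 2,4)
JLT L0: taken
after XOR R4, 10: R4=3^10=9
after AND R4, R3: R4=9&3=1
after ADD R5, 1: R5=2+1=3
CMP R5, 4  (cmp 3,4)
JLT L0: taken
after XOR R4, 10: R4=1^10=11
after AND R4, R3: R4=11&3=3
after ADD R5, 1: R5=3+1=4
CMP R5, 4  (cmp 4,4)
JLT L0: not taken
after XOR R4, R3: R4=3^3=0
halt.
Total executed instructions: 20.

20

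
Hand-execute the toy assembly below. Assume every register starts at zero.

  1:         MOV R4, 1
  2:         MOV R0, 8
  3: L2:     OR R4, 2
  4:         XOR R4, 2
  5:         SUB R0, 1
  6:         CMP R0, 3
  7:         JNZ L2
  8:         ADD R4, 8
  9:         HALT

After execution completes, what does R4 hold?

R4=1
R0=8
R4=1|2=3
R4=3^2=1
R0=8-1=7
CMP R0, 3  (cmp 7,3)
JNZ L2: taken
R4=1|2=3
R4=3^2=1
R0=7-1=6
CMP R0, 3  (cmp 6,3)
JNZ L2: taken
R4=1|2=3
R4=3^2=1
R0=6-1=5
CMP R0, 3  (cmp 5,3)
JNZ L2: taken
R4=1|2=3
R4=3^2=1
R0=5-1=4
CMP R0, 3  (cmp 4,3)
JNZ L2: taken
R4=1|2=3
R4=3^2=1
R0=4-1=3
CMP R0, 3  (cmp 3,3)
JNZ L2: not taken
R4=1+8=9
halt.

9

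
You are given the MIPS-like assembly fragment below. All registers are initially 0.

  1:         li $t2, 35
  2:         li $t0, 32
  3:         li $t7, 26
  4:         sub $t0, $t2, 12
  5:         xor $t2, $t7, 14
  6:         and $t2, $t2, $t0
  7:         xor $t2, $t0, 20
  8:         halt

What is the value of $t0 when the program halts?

23

after li $t2, 35: $t2=35
after li $t0, 32: $t0=32
after li $t7, 26: $t7=26
after sub $t0, $t2, 12: $t0=35-12=23
after xor $t2, $t7, 14: $t2=26^14=20
after and $t2, $t2, $t0: $t2=20&23=20
after xor $t2, $t0, 20: $t2=23^20=3
halt.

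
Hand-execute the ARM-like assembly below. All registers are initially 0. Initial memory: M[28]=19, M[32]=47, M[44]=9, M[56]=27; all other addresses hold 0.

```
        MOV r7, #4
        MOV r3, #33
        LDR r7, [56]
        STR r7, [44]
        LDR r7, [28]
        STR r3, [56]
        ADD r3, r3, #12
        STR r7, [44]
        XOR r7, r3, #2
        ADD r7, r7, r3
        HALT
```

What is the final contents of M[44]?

r7=4
r3=33
r7=M[56]=27
STR r7, [44] → M[44]=27
r7=M[28]=19
STR r3, [56] → M[56]=33
r3=33+12=45
STR r7, [44] → M[44]=19
r7=45^2=47
r7=47+45=92
halt.

19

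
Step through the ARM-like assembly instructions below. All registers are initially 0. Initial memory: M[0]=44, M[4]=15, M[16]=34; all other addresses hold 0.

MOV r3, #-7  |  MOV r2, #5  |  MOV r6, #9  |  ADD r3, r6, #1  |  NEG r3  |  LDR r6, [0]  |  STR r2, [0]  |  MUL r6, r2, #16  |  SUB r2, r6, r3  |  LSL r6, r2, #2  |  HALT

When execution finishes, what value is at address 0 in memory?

after MOV r3, #-7: r3=-7
after MOV r2, #5: r2=5
after MOV r6, #9: r6=9
after ADD r3, r6, #1: r3=9+1=10
after NEG r3: r3=-(10)=-10
after LDR r6, [0]: r6=M[0]=44
STR r2, [0] → M[0]=5
after MUL r6, r2, #16: r6=5*16=80
after SUB r2, r6, r3: r2=80-(-10)=90
after LSL r6, r2, #2: r6=90<<2=360
halt.

5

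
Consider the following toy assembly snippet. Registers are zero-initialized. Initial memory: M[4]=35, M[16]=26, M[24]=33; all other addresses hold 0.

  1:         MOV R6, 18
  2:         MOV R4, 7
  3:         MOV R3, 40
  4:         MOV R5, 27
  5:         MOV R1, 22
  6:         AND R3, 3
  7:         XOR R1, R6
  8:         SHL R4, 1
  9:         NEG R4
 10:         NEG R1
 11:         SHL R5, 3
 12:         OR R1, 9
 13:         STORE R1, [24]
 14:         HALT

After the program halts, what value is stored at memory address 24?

-3

MOV R6, 18 → R6=18
MOV R4, 7 → R4=7
MOV R3, 40 → R3=40
MOV R5, 27 → R5=27
MOV R1, 22 → R1=22
AND R3, 3 → R3=40&3=0
XOR R1, R6 → R1=22^18=4
SHL R4, 1 → R4=7<<1=14
NEG R4 → R4=-(14)=-14
NEG R1 → R1=-(4)=-4
SHL R5, 3 → R5=27<<3=216
OR R1, 9 → R1=(-4)|9=-3
STORE R1, [24] → M[24]=-3
halt.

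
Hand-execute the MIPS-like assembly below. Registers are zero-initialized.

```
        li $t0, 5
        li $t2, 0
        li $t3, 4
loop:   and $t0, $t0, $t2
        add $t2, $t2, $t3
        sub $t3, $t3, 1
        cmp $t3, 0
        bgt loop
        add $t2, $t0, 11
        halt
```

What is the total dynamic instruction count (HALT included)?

25

li $t0, 5 → $t0=5
li $t2, 0 → $t2=0
li $t3, 4 → $t3=4
and $t0, $t0, $t2 → $t0=5&0=0
add $t2, $t2, $t3 → $t2=0+4=4
sub $t3, $t3, 1 → $t3=4-1=3
cmp $t3, 0  (cmp 3,0)
bgt loop: taken
and $t0, $t0, $t2 → $t0=0&4=0
add $t2, $t2, $t3 → $t2=4+3=7
sub $t3, $t3, 1 → $t3=3-1=2
cmp $t3, 0  (cmp 2,0)
bgt loop: taken
and $t0, $t0, $t2 → $t0=0&7=0
add $t2, $t2, $t3 → $t2=7+2=9
sub $t3, $t3, 1 → $t3=2-1=1
cmp $t3, 0  (cmp 1,0)
bgt loop: taken
and $t0, $t0, $t2 → $t0=0&9=0
add $t2, $t2, $t3 → $t2=9+1=10
sub $t3, $t3, 1 → $t3=1-1=0
cmp $t3, 0  (cmp 0,0)
bgt loop: not taken
add $t2, $t0, 11 → $t2=0+11=11
halt.
Total executed instructions: 25.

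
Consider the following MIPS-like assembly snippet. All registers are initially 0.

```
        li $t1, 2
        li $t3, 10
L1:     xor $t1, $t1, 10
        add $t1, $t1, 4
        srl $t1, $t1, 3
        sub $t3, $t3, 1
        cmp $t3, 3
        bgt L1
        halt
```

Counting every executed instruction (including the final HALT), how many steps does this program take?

45

$t1=2
$t3=10
$t1=2^10=8
$t1=8+4=12
$t1=12>>3=1
$t3=10-1=9
cmp $t3, 3  (cmp 9,3)
bgt L1: taken
$t1=1^10=11
$t1=11+4=15
$t1=15>>3=1
$t3=9-1=8
cmp $t3, 3  (cmp 8,3)
bgt L1: taken
$t1=1^10=11
$t1=11+4=15
$t1=15>>3=1
$t3=8-1=7
cmp $t3, 3  (cmp 7,3)
bgt L1: taken
$t1=1^10=11
$t1=11+4=15
$t1=15>>3=1
$t3=7-1=6
cmp $t3, 3  (cmp 6,3)
bgt L1: taken
$t1=1^10=11
$t1=11+4=15
$t1=15>>3=1
$t3=6-1=5
cmp $t3, 3  (cmp 5,3)
bgt L1: taken
$t1=1^10=11
$t1=11+4=15
$t1=15>>3=1
$t3=5-1=4
cmp $t3, 3  (cmp 4,3)
bgt L1: taken
$t1=1^10=11
$t1=11+4=15
$t1=15>>3=1
$t3=4-1=3
cmp $t3, 3  (cmp 3,3)
bgt L1: not taken
halt.
Total executed instructions: 45.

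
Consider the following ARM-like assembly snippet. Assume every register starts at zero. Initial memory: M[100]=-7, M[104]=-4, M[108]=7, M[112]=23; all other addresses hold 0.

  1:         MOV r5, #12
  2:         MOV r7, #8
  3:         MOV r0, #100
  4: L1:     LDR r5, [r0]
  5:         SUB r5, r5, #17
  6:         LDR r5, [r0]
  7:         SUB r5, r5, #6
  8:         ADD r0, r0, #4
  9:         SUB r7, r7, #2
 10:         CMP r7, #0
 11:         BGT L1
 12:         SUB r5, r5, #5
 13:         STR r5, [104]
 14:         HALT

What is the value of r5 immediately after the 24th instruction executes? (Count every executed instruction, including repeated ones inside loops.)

1

after MOV r5, #12: r5=12
after MOV r7, #8: r7=8
after MOV r0, #100: r0=100
after LDR r5, [r0]: r5=M[100]=-7
after SUB r5, r5, #17: r5=(-7)-17=-24
after LDR r5, [r0]: r5=M[100]=-7
after SUB r5, r5, #6: r5=(-7)-6=-13
after ADD r0, r0, #4: r0=100+4=104
after SUB r7, r7, #2: r7=8-2=6
CMP r7, #0  (cmp 6,0)
BGT L1: taken
after LDR r5, [r0]: r5=M[104]=-4
after SUB r5, r5, #17: r5=(-4)-17=-21
after LDR r5, [r0]: r5=M[104]=-4
after SUB r5, r5, #6: r5=(-4)-6=-10
after ADD r0, r0, #4: r0=104+4=108
after SUB r7, r7, #2: r7=6-2=4
CMP r7, #0  (cmp 4,0)
BGT L1: taken
after LDR r5, [r0]: r5=M[108]=7
after SUB r5, r5, #17: r5=7-17=-10
after LDR r5, [r0]: r5=M[108]=7
after SUB r5, r5, #6: r5=7-6=1
after ADD r0, r0, #4: r0=108+4=112
After step 24: r5 = 1.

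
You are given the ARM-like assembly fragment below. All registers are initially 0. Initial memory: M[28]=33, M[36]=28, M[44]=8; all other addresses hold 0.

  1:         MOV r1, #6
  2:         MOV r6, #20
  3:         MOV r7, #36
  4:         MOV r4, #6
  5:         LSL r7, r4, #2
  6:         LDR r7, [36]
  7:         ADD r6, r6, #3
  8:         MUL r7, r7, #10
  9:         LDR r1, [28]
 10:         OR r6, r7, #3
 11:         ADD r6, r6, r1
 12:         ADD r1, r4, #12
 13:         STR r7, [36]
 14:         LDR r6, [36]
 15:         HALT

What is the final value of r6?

MOV r1, #6 → r1=6
MOV r6, #20 → r6=20
MOV r7, #36 → r7=36
MOV r4, #6 → r4=6
LSL r7, r4, #2 → r7=6<<2=24
LDR r7, [36] → r7=M[36]=28
ADD r6, r6, #3 → r6=20+3=23
MUL r7, r7, #10 → r7=28*10=280
LDR r1, [28] → r1=M[28]=33
OR r6, r7, #3 → r6=280|3=283
ADD r6, r6, r1 → r6=283+33=316
ADD r1, r4, #12 → r1=6+12=18
STR r7, [36] → M[36]=280
LDR r6, [36] → r6=M[36]=280
halt.

280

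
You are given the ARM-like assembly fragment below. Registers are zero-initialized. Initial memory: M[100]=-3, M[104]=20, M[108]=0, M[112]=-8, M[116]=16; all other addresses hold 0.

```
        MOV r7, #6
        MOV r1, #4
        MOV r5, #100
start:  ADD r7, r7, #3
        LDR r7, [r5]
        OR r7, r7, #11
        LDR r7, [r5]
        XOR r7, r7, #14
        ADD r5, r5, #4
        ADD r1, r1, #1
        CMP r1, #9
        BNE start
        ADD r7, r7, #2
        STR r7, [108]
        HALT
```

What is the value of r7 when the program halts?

after MOV r7, #6: r7=6
after MOV r1, #4: r1=4
after MOV r5, #100: r5=100
after ADD r7, r7, #3: r7=6+3=9
after LDR r7, [r5]: r7=M[100]=-3
after OR r7, r7, #11: r7=(-3)|11=-1
after LDR r7, [r5]: r7=M[100]=-3
after XOR r7, r7, #14: r7=(-3)^14=-13
after ADD r5, r5, #4: r5=100+4=104
after ADD r1, r1, #1: r1=4+1=5
CMP r1, #9  (cmp 5,9)
BNE start: taken
after ADD r7, r7, #3: r7=(-13)+3=-10
after LDR r7, [r5]: r7=M[104]=20
after OR r7, r7, #11: r7=20|11=31
after LDR r7, [r5]: r7=M[104]=20
after XOR r7, r7, #14: r7=20^14=26
after ADD r5, r5, #4: r5=104+4=108
after ADD r1, r1, #1: r1=5+1=6
CMP r1, #9  (cmp 6,9)
BNE start: taken
after ADD r7, r7, #3: r7=26+3=29
after LDR r7, [r5]: r7=M[108]=0
after OR r7, r7, #11: r7=0|11=11
after LDR r7, [r5]: r7=M[108]=0
after XOR r7, r7, #14: r7=0^14=14
after ADD r5, r5, #4: r5=108+4=112
after ADD r1, r1, #1: r1=6+1=7
CMP r1, #9  (cmp 7,9)
BNE start: taken
after ADD r7, r7, #3: r7=14+3=17
after LDR r7, [r5]: r7=M[112]=-8
after OR r7, r7, #11: r7=(-8)|11=-5
after LDR r7, [r5]: r7=M[112]=-8
after XOR r7, r7, #14: r7=(-8)^14=-10
after ADD r5, r5, #4: r5=112+4=116
after ADD r1, r1, #1: r1=7+1=8
CMP r1, #9  (cmp 8,9)
BNE start: taken
after ADD r7, r7, #3: r7=(-10)+3=-7
after LDR r7, [r5]: r7=M[116]=16
after OR r7, r7, #11: r7=16|11=27
after LDR r7, [r5]: r7=M[116]=16
after XOR r7, r7, #14: r7=16^14=30
after ADD r5, r5, #4: r5=116+4=120
after ADD r1, r1, #1: r1=8+1=9
CMP r1, #9  (cmp 9,9)
BNE start: not taken
after ADD r7, r7, #2: r7=30+2=32
STR r7, [108] → M[108]=32
halt.

32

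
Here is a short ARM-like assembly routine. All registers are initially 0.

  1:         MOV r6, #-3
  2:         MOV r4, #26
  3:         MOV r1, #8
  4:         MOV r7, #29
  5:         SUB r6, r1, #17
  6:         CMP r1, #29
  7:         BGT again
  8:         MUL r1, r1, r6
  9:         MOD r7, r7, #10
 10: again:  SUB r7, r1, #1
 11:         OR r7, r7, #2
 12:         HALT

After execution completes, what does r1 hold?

-72

MOV r6, #-3 → r6=-3
MOV r4, #26 → r4=26
MOV r1, #8 → r1=8
MOV r7, #29 → r7=29
SUB r6, r1, #17 → r6=8-17=-9
CMP r1, #29  (cmp 8,29)
BGT again: not taken
MUL r1, r1, r6 → r1=8*(-9)=-72
MOD r7, r7, #10 → r7=29%10=9
SUB r7, r1, #1 → r7=(-72)-1=-73
OR r7, r7, #2 → r7=(-73)|2=-73
halt.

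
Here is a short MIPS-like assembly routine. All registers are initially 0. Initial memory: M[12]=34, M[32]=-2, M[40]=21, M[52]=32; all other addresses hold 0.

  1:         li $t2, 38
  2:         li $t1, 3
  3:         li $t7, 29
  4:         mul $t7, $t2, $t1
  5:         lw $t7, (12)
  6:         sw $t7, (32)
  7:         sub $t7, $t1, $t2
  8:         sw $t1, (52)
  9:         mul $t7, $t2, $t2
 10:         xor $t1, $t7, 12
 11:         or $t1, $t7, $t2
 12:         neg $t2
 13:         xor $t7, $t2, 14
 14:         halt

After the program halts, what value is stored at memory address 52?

3

after li $t2, 38: $t2=38
after li $t1, 3: $t1=3
after li $t7, 29: $t7=29
after mul $t7, $t2, $t1: $t7=38*3=114
after lw $t7, (12): $t7=M[12]=34
sw $t7, (32) → M[32]=34
after sub $t7, $t1, $t2: $t7=3-38=-35
sw $t1, (52) → M[52]=3
after mul $t7, $t2, $t2: $t7=38*38=1444
after xor $t1, $t7, 12: $t1=1444^12=1448
after or $t1, $t7, $t2: $t1=1444|38=1446
after neg $t2: $t2=-(38)=-38
after xor $t7, $t2, 14: $t7=(-38)^14=-44
halt.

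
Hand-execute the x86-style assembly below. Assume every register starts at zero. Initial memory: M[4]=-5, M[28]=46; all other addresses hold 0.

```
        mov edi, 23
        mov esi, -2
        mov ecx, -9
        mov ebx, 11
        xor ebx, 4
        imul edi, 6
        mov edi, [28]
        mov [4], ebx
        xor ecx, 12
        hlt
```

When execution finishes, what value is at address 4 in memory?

15

after mov edi, 23: edi=23
after mov esi, -2: esi=-2
after mov ecx, -9: ecx=-9
after mov ebx, 11: ebx=11
after xor ebx, 4: ebx=11^4=15
after imul edi, 6: edi=23*6=138
after mov edi, [28]: edi=M[28]=46
mov [4], ebx → M[4]=15
after xor ecx, 12: ecx=(-9)^12=-5
halt.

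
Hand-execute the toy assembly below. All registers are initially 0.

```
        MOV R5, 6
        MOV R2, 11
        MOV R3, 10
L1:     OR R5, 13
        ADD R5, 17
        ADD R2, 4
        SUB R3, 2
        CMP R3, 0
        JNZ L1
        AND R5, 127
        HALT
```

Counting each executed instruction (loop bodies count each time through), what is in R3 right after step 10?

8

R5=6
R2=11
R3=10
R5=6|13=15
R5=15+17=32
R2=11+4=15
R3=10-2=8
CMP R3, 0  (cmp 8,0)
JNZ L1: taken
R5=32|13=45
After step 10: R3 = 8.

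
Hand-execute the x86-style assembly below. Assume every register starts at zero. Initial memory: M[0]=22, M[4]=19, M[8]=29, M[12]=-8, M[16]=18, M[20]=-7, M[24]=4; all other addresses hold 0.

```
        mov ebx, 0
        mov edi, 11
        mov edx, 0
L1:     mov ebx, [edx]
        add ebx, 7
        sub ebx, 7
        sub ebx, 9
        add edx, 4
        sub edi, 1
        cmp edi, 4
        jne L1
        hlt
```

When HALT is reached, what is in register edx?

28

mov ebx, 0 → ebx=0
mov edi, 11 → edi=11
mov edx, 0 → edx=0
mov ebx, [edx] → ebx=M[0]=22
add ebx, 7 → ebx=22+7=29
sub ebx, 7 → ebx=29-7=22
sub ebx, 9 → ebx=22-9=13
add edx, 4 → edx=0+4=4
sub edi, 1 → edi=11-1=10
cmp edi, 4  (cmp 10,4)
jne L1: taken
mov ebx, [edx] → ebx=M[4]=19
add ebx, 7 → ebx=19+7=26
sub ebx, 7 → ebx=26-7=19
sub ebx, 9 → ebx=19-9=10
add edx, 4 → edx=4+4=8
sub edi, 1 → edi=10-1=9
cmp edi, 4  (cmp 9,4)
jne L1: taken
mov ebx, [edx] → ebx=M[8]=29
add ebx, 7 → ebx=29+7=36
sub ebx, 7 → ebx=36-7=29
sub ebx, 9 → ebx=29-9=20
add edx, 4 → edx=8+4=12
sub edi, 1 → edi=9-1=8
cmp edi, 4  (cmp 8,4)
jne L1: taken
mov ebx, [edx] → ebx=M[12]=-8
add ebx, 7 → ebx=(-8)+7=-1
sub ebx, 7 → ebx=(-1)-7=-8
sub ebx, 9 → ebx=(-8)-9=-17
add edx, 4 → edx=12+4=16
sub edi, 1 → edi=8-1=7
cmp edi, 4  (cmp 7,4)
jne L1: taken
mov ebx, [edx] → ebx=M[16]=18
add ebx, 7 → ebx=18+7=25
sub ebx, 7 → ebx=25-7=18
sub ebx, 9 → ebx=18-9=9
add edx, 4 → edx=16+4=20
sub edi, 1 → edi=7-1=6
cmp edi, 4  (cmp 6,4)
jne L1: taken
mov ebx, [edx] → ebx=M[20]=-7
add ebx, 7 → ebx=(-7)+7=0
sub ebx, 7 → ebx=0-7=-7
sub ebx, 9 → ebx=(-7)-9=-16
add edx, 4 → edx=20+4=24
sub edi, 1 → edi=6-1=5
cmp edi, 4  (cmp 5,4)
jne L1: taken
mov ebx, [edx] → ebx=M[24]=4
add ebx, 7 → ebx=4+7=11
sub ebx, 7 → ebx=11-7=4
sub ebx, 9 → ebx=4-9=-5
add edx, 4 → edx=24+4=28
sub edi, 1 → edi=5-1=4
cmp edi, 4  (cmp 4,4)
jne L1: not taken
halt.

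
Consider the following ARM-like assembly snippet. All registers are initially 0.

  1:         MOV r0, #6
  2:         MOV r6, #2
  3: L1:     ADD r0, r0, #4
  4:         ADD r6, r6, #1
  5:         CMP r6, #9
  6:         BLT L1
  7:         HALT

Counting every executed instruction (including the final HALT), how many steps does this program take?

r0=6
r6=2
r0=6+4=10
r6=2+1=3
CMP r6, #9  (cmp 3,9)
BLT L1: taken
r0=10+4=14
r6=3+1=4
CMP r6, #9  (cmp 4,9)
BLT L1: taken
r0=14+4=18
r6=4+1=5
CMP r6, #9  (cmp 5,9)
BLT L1: taken
r0=18+4=22
r6=5+1=6
CMP r6, #9  (cmp 6,9)
BLT L1: taken
r0=22+4=26
r6=6+1=7
CMP r6, #9  (cmp 7,9)
BLT L1: taken
r0=26+4=30
r6=7+1=8
CMP r6, #9  (cmp 8,9)
BLT L1: taken
r0=30+4=34
r6=8+1=9
CMP r6, #9  (cmp 9,9)
BLT L1: not taken
halt.
Total executed instructions: 31.

31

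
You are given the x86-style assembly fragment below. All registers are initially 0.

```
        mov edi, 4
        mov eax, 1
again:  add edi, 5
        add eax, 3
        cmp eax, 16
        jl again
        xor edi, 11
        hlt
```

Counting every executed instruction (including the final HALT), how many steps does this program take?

24

after mov edi, 4: edi=4
after mov eax, 1: eax=1
after add edi, 5: edi=4+5=9
after add eax, 3: eax=1+3=4
cmp eax, 16  (cmp 4,16)
jl again: taken
after add edi, 5: edi=9+5=14
after add eax, 3: eax=4+3=7
cmp eax, 16  (cmp 7,16)
jl again: taken
after add edi, 5: edi=14+5=19
after add eax, 3: eax=7+3=10
cmp eax, 16  (cmp 10,16)
jl again: taken
after add edi, 5: edi=19+5=24
after add eax, 3: eax=10+3=13
cmp eax, 16  (cmp 13,16)
jl again: taken
after add edi, 5: edi=24+5=29
after add eax, 3: eax=13+3=16
cmp eax, 16  (cmp 16,16)
jl again: not taken
after xor edi, 11: edi=29^11=22
halt.
Total executed instructions: 24.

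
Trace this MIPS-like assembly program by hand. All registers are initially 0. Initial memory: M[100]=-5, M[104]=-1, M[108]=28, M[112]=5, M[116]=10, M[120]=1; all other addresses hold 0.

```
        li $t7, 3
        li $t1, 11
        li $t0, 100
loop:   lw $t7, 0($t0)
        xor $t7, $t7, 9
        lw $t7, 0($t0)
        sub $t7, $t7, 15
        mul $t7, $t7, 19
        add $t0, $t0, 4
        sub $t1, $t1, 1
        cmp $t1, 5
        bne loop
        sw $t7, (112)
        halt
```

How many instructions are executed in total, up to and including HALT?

after li $t7, 3: $t7=3
after li $t1, 11: $t1=11
after li $t0, 100: $t0=100
after lw $t7, 0($t0): $t7=M[100]=-5
after xor $t7, $t7, 9: $t7=(-5)^9=-14
after lw $t7, 0($t0): $t7=M[100]=-5
after sub $t7, $t7, 15: $t7=(-5)-15=-20
after mul $t7, $t7, 19: $t7=(-20)*19=-380
after add $t0, $t0, 4: $t0=100+4=104
after sub $t1, $t1, 1: $t1=11-1=10
cmp $t1, 5  (cmp 10,5)
bne loop: taken
after lw $t7, 0($t0): $t7=M[104]=-1
after xor $t7, $t7, 9: $t7=(-1)^9=-10
after lw $t7, 0($t0): $t7=M[104]=-1
after sub $t7, $t7, 15: $t7=(-1)-15=-16
after mul $t7, $t7, 19: $t7=(-16)*19=-304
after add $t0, $t0, 4: $t0=104+4=108
after sub $t1, $t1, 1: $t1=10-1=9
cmp $t1, 5  (cmp 9,5)
bne loop: taken
after lw $t7, 0($t0): $t7=M[108]=28
after xor $t7, $t7, 9: $t7=28^9=21
after lw $t7, 0($t0): $t7=M[108]=28
after sub $t7, $t7, 15: $t7=28-15=13
after mul $t7, $t7, 19: $t7=13*19=247
after add $t0, $t0, 4: $t0=108+4=112
after sub $t1, $t1, 1: $t1=9-1=8
cmp $t1, 5  (cmp 8,5)
bne loop: taken
after lw $t7, 0($t0): $t7=M[112]=5
after xor $t7, $t7, 9: $t7=5^9=12
after lw $t7, 0($t0): $t7=M[112]=5
after sub $t7, $t7, 15: $t7=5-15=-10
after mul $t7, $t7, 19: $t7=(-10)*19=-190
after add $t0, $t0, 4: $t0=112+4=116
after sub $t1, $t1, 1: $t1=8-1=7
cmp $t1, 5  (cmp 7,5)
bne loop: taken
after lw $t7, 0($t0): $t7=M[116]=10
after xor $t7, $t7, 9: $t7=10^9=3
after lw $t7, 0($t0): $t7=M[116]=10
after sub $t7, $t7, 15: $t7=10-15=-5
after mul $t7, $t7, 19: $t7=(-5)*19=-95
after add $t0, $t0, 4: $t0=116+4=120
after sub $t1, $t1, 1: $t1=7-1=6
cmp $t1, 5  (cmp 6,5)
bne loop: taken
after lw $t7, 0($t0): $t7=M[120]=1
after xor $t7, $t7, 9: $t7=1^9=8
after lw $t7, 0($t0): $t7=M[120]=1
after sub $t7, $t7, 15: $t7=1-15=-14
after mul $t7, $t7, 19: $t7=(-14)*19=-266
after add $t0, $t0, 4: $t0=120+4=124
after sub $t1, $t1, 1: $t1=6-1=5
cmp $t1, 5  (cmp 5,5)
bne loop: not taken
sw $t7, (112) → M[112]=-266
halt.
Total executed instructions: 59.

59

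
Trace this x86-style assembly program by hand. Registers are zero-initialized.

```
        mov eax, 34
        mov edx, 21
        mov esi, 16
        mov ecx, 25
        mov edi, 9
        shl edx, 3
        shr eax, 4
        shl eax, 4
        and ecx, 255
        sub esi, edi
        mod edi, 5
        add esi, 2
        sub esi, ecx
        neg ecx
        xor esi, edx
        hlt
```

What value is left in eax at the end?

after mov eax, 34: eax=34
after mov edx, 21: edx=21
after mov esi, 16: esi=16
after mov ecx, 25: ecx=25
after mov edi, 9: edi=9
after shl edx, 3: edx=21<<3=168
after shr eax, 4: eax=34>>4=2
after shl eax, 4: eax=2<<4=32
after and ecx, 255: ecx=25&255=25
after sub esi, edi: esi=16-9=7
after mod edi, 5: edi=9%5=4
after add esi, 2: esi=7+2=9
after sub esi, ecx: esi=9-25=-16
after neg ecx: ecx=-(25)=-25
after xor esi, edx: esi=(-16)^168=-168
halt.

32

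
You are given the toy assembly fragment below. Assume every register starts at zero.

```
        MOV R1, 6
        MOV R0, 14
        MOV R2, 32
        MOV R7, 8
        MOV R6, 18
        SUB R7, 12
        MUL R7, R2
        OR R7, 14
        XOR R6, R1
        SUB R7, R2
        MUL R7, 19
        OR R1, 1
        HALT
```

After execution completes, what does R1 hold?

R1=6
R0=14
R2=32
R7=8
R6=18
R7=8-12=-4
R7=(-4)*32=-128
R7=(-128)|14=-114
R6=18^6=20
R7=(-114)-32=-146
R7=(-146)*19=-2774
R1=6|1=7
halt.

7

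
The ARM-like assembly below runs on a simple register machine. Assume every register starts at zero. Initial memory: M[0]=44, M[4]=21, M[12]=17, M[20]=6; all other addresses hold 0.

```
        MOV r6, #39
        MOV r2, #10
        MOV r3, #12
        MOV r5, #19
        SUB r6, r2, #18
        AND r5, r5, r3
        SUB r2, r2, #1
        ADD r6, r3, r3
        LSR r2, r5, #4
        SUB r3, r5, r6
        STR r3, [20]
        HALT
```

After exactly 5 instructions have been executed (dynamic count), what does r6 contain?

r6=39
r2=10
r3=12
r5=19
r6=10-18=-8
After step 5: r6 = -8.

-8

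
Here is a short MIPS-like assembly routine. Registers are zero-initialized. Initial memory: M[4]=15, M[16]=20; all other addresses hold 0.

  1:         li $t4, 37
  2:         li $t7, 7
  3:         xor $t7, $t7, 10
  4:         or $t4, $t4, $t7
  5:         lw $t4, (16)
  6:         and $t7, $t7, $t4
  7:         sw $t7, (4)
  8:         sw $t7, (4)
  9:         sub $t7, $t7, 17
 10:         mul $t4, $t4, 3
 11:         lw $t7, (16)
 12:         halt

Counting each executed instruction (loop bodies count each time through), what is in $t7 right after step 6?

li $t4, 37 → $t4=37
li $t7, 7 → $t7=7
xor $t7, $t7, 10 → $t7=7^10=13
or $t4, $t4, $t7 → $t4=37|13=45
lw $t4, (16) → $t4=M[16]=20
and $t7, $t7, $t4 → $t7=13&20=4
After step 6: $t7 = 4.

4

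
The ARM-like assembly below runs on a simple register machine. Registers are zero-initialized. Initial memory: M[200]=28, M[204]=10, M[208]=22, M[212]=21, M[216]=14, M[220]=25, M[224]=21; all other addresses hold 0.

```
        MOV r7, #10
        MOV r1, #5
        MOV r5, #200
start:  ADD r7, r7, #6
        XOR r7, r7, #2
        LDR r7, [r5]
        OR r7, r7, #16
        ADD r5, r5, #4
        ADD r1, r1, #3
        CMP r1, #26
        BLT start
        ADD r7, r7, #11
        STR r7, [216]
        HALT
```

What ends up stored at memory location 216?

after MOV r7, #10: r7=10
after MOV r1, #5: r1=5
after MOV r5, #200: r5=200
after ADD r7, r7, #6: r7=10+6=16
after XOR r7, r7, #2: r7=16^2=18
after LDR r7, [r5]: r7=M[200]=28
after OR r7, r7, #16: r7=28|16=28
after ADD r5, r5, #4: r5=200+4=204
after ADD r1, r1, #3: r1=5+3=8
CMP r1, #26  (cmp 8,26)
BLT start: taken
after ADD r7, r7, #6: r7=28+6=34
after XOR r7, r7, #2: r7=34^2=32
after LDR r7, [r5]: r7=M[204]=10
after OR r7, r7, #16: r7=10|16=26
after ADD r5, r5, #4: r5=204+4=208
after ADD r1, r1, #3: r1=8+3=11
CMP r1, #26  (cmp 11,26)
BLT start: taken
after ADD r7, r7, #6: r7=26+6=32
after XOR r7, r7, #2: r7=32^2=34
after LDR r7, [r5]: r7=M[208]=22
after OR r7, r7, #16: r7=22|16=22
after ADD r5, r5, #4: r5=208+4=212
after ADD r1, r1, #3: r1=11+3=14
CMP r1, #26  (cmp 14,26)
BLT start: taken
after ADD r7, r7, #6: r7=22+6=28
after XOR r7, r7, #2: r7=28^2=30
after LDR r7, [r5]: r7=M[212]=21
after OR r7, r7, #16: r7=21|16=21
after ADD r5, r5, #4: r5=212+4=216
after ADD r1, r1, #3: r1=14+3=17
CMP r1, #26  (cmp 17,26)
BLT start: taken
after ADD r7, r7, #6: r7=21+6=27
after XOR r7, r7, #2: r7=27^2=25
after LDR r7, [r5]: r7=M[216]=14
after OR r7, r7, #16: r7=14|16=30
after ADD r5, r5, #4: r5=216+4=220
after ADD r1, r1, #3: r1=17+3=20
CMP r1, #26  (cmp 20,26)
BLT start: taken
after ADD r7, r7, #6: r7=30+6=36
after XOR r7, r7, #2: r7=36^2=38
after LDR r7, [r5]: r7=M[220]=25
after OR r7, r7, #16: r7=25|16=25
after ADD r5, r5, #4: r5=220+4=224
after ADD r1, r1, #3: r1=20+3=23
CMP r1, #26  (cmp 23,26)
BLT start: taken
after ADD r7, r7, #6: r7=25+6=31
after XOR r7, r7, #2: r7=31^2=29
after LDR r7, [r5]: r7=M[224]=21
after OR r7, r7, #16: r7=21|16=21
after ADD r5, r5, #4: r5=224+4=228
after ADD r1, r1, #3: r1=23+3=26
CMP r1, #26  (cmp 26,26)
BLT start: not taken
after ADD r7, r7, #11: r7=21+11=32
STR r7, [216] → M[216]=32
halt.

32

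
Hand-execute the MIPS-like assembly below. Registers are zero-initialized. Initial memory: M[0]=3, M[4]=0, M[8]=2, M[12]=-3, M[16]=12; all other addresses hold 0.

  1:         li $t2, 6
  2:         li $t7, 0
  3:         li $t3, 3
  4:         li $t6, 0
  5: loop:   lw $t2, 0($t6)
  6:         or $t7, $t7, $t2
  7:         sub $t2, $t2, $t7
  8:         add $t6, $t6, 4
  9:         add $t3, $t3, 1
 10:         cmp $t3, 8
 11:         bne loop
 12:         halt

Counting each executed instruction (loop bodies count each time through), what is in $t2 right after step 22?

-1

after li $t2, 6: $t2=6
after li $t7, 0: $t7=0
after li $t3, 3: $t3=3
after li $t6, 0: $t6=0
after lw $t2, 0($t6): $t2=M[0]=3
after or $t7, $t7, $t2: $t7=0|3=3
after sub $t2, $t2, $t7: $t2=3-3=0
after add $t6, $t6, 4: $t6=0+4=4
after add $t3, $t3, 1: $t3=3+1=4
cmp $t3, 8  (cmp 4,8)
bne loop: taken
after lw $t2, 0($t6): $t2=M[4]=0
after or $t7, $t7, $t2: $t7=3|0=3
after sub $t2, $t2, $t7: $t2=0-3=-3
after add $t6, $t6, 4: $t6=4+4=8
after add $t3, $t3, 1: $t3=4+1=5
cmp $t3, 8  (cmp 5,8)
bne loop: taken
after lw $t2, 0($t6): $t2=M[8]=2
after or $t7, $t7, $t2: $t7=3|2=3
after sub $t2, $t2, $t7: $t2=2-3=-1
after add $t6, $t6, 4: $t6=8+4=12
After step 22: $t2 = -1.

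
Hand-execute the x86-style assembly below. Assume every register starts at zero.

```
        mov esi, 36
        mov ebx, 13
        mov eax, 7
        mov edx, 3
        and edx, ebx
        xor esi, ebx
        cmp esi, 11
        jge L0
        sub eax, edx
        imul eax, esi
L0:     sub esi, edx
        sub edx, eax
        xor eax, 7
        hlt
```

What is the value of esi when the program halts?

mov esi, 36 → esi=36
mov ebx, 13 → ebx=13
mov eax, 7 → eax=7
mov edx, 3 → edx=3
and edx, ebx → edx=3&13=1
xor esi, ebx → esi=36^13=41
cmp esi, 11  (cmp 41,11)
jge L0: taken
sub esi, edx → esi=41-1=40
sub edx, eax → edx=1-7=-6
xor eax, 7 → eax=7^7=0
halt.

40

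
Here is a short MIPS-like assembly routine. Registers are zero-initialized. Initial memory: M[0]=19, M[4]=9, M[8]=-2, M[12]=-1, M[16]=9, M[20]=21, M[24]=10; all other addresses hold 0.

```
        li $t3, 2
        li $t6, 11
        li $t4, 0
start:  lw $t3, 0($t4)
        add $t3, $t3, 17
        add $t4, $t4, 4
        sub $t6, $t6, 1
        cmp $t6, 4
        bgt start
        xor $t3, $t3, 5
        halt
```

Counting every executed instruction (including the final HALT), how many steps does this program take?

47

$t3=2
$t6=11
$t4=0
$t3=M[0]=19
$t3=19+17=36
$t4=0+4=4
$t6=11-1=10
cmp $t6, 4  (cmp 10,4)
bgt start: taken
$t3=M[4]=9
$t3=9+17=26
$t4=4+4=8
$t6=10-1=9
cmp $t6, 4  (cmp 9,4)
bgt start: taken
$t3=M[8]=-2
$t3=(-2)+17=15
$t4=8+4=12
$t6=9-1=8
cmp $t6, 4  (cmp 8,4)
bgt start: taken
$t3=M[12]=-1
$t3=(-1)+17=16
$t4=12+4=16
$t6=8-1=7
cmp $t6, 4  (cmp 7,4)
bgt start: taken
$t3=M[16]=9
$t3=9+17=26
$t4=16+4=20
$t6=7-1=6
cmp $t6, 4  (cmp 6,4)
bgt start: taken
$t3=M[20]=21
$t3=21+17=38
$t4=20+4=24
$t6=6-1=5
cmp $t6, 4  (cmp 5,4)
bgt start: taken
$t3=M[24]=10
$t3=10+17=27
$t4=24+4=28
$t6=5-1=4
cmp $t6, 4  (cmp 4,4)
bgt start: not taken
$t3=27^5=30
halt.
Total executed instructions: 47.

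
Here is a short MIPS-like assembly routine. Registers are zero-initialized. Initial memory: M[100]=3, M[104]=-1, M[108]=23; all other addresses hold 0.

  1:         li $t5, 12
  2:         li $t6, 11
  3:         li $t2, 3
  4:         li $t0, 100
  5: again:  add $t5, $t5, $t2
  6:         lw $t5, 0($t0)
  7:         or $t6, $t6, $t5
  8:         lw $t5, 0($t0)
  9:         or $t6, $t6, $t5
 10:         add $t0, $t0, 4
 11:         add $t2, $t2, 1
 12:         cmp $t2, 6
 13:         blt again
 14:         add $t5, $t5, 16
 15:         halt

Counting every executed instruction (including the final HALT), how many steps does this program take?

33

after li $t5, 12: $t5=12
after li $t6, 11: $t6=11
after li $t2, 3: $t2=3
after li $t0, 100: $t0=100
after add $t5, $t5, $t2: $t5=12+3=15
after lw $t5, 0($t0): $t5=M[100]=3
after or $t6, $t6, $t5: $t6=11|3=11
after lw $t5, 0($t0): $t5=M[100]=3
after or $t6, $t6, $t5: $t6=11|3=11
after add $t0, $t0, 4: $t0=100+4=104
after add $t2, $t2, 1: $t2=3+1=4
cmp $t2, 6  (cmp 4,6)
blt again: taken
after add $t5, $t5, $t2: $t5=3+4=7
after lw $t5, 0($t0): $t5=M[104]=-1
after or $t6, $t6, $t5: $t6=11|(-1)=-1
after lw $t5, 0($t0): $t5=M[104]=-1
after or $t6, $t6, $t5: $t6=(-1)|(-1)=-1
after add $t0, $t0, 4: $t0=104+4=108
after add $t2, $t2, 1: $t2=4+1=5
cmp $t2, 6  (cmp 5,6)
blt again: taken
after add $t5, $t5, $t2: $t5=(-1)+5=4
after lw $t5, 0($t0): $t5=M[108]=23
after or $t6, $t6, $t5: $t6=(-1)|23=-1
after lw $t5, 0($t0): $t5=M[108]=23
after or $t6, $t6, $t5: $t6=(-1)|23=-1
after add $t0, $t0, 4: $t0=108+4=112
after add $t2, $t2, 1: $t2=5+1=6
cmp $t2, 6  (cmp 6,6)
blt again: not taken
after add $t5, $t5, 16: $t5=23+16=39
halt.
Total executed instructions: 33.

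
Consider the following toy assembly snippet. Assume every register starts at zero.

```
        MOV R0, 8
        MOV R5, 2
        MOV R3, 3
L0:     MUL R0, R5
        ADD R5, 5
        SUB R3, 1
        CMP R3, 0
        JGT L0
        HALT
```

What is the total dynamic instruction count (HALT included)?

19

after MOV R0, 8: R0=8
after MOV R5, 2: R5=2
after MOV R3, 3: R3=3
after MUL R0, R5: R0=8*2=16
after ADD R5, 5: R5=2+5=7
after SUB R3, 1: R3=3-1=2
CMP R3, 0  (cmp 2,0)
JGT L0: taken
after MUL R0, R5: R0=16*7=112
after ADD R5, 5: R5=7+5=12
after SUB R3, 1: R3=2-1=1
CMP R3, 0  (cmp 1,0)
JGT L0: taken
after MUL R0, R5: R0=112*12=1344
after ADD R5, 5: R5=12+5=17
after SUB R3, 1: R3=1-1=0
CMP R3, 0  (cmp 0,0)
JGT L0: not taken
halt.
Total executed instructions: 19.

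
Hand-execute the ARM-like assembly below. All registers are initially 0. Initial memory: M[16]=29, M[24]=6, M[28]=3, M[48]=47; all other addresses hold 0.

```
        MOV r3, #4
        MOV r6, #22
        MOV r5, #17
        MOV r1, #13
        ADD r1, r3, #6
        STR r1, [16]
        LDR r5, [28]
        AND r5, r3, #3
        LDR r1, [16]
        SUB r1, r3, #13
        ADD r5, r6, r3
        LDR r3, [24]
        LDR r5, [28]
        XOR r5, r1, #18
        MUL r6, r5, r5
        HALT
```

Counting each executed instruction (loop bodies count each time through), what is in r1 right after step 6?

r3=4
r6=22
r5=17
r1=13
r1=4+6=10
STR r1, [16] → M[16]=10
After step 6: r1 = 10.

10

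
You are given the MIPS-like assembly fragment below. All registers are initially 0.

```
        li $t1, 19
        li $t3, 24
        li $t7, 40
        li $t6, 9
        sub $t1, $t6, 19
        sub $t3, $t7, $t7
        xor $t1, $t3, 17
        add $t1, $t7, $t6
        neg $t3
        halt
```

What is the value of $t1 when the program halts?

49

after li $t1, 19: $t1=19
after li $t3, 24: $t3=24
after li $t7, 40: $t7=40
after li $t6, 9: $t6=9
after sub $t1, $t6, 19: $t1=9-19=-10
after sub $t3, $t7, $t7: $t3=40-40=0
after xor $t1, $t3, 17: $t1=0^17=17
after add $t1, $t7, $t6: $t1=40+9=49
after neg $t3: $t3=-(0)=0
halt.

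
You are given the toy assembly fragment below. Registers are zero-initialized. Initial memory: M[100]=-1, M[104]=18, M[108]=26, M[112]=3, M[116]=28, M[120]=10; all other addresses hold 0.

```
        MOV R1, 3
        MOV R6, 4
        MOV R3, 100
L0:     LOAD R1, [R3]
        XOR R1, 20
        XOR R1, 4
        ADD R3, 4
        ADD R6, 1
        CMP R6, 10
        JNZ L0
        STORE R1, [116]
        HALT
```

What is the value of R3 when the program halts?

124

MOV R1, 3 → R1=3
MOV R6, 4 → R6=4
MOV R3, 100 → R3=100
LOAD R1, [R3] → R1=M[100]=-1
XOR R1, 20 → R1=(-1)^20=-21
XOR R1, 4 → R1=(-21)^4=-17
ADD R3, 4 → R3=100+4=104
ADD R6, 1 → R6=4+1=5
CMP R6, 10  (cmp 5,10)
JNZ L0: taken
LOAD R1, [R3] → R1=M[104]=18
XOR R1, 20 → R1=18^20=6
XOR R1, 4 → R1=6^4=2
ADD R3, 4 → R3=104+4=108
ADD R6, 1 → R6=5+1=6
CMP R6, 10  (cmp 6,10)
JNZ L0: taken
LOAD R1, [R3] → R1=M[108]=26
XOR R1, 20 → R1=26^20=14
XOR R1, 4 → R1=14^4=10
ADD R3, 4 → R3=108+4=112
ADD R6, 1 → R6=6+1=7
CMP R6, 10  (cmp 7,10)
JNZ L0: taken
LOAD R1, [R3] → R1=M[112]=3
XOR R1, 20 → R1=3^20=23
XOR R1, 4 → R1=23^4=19
ADD R3, 4 → R3=112+4=116
ADD R6, 1 → R6=7+1=8
CMP R6, 10  (cmp 8,10)
JNZ L0: taken
LOAD R1, [R3] → R1=M[116]=28
XOR R1, 20 → R1=28^20=8
XOR R1, 4 → R1=8^4=12
ADD R3, 4 → R3=116+4=120
ADD R6, 1 → R6=8+1=9
CMP R6, 10  (cmp 9,10)
JNZ L0: taken
LOAD R1, [R3] → R1=M[120]=10
XOR R1, 20 → R1=10^20=30
XOR R1, 4 → R1=30^4=26
ADD R3, 4 → R3=120+4=124
ADD R6, 1 → R6=9+1=10
CMP R6, 10  (cmp 10,10)
JNZ L0: not taken
STORE R1, [116] → M[116]=26
halt.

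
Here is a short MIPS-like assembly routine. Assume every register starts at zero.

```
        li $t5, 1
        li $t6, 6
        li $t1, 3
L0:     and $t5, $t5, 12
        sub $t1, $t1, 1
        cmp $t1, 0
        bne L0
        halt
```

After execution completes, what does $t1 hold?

0

li $t5, 1 → $t5=1
li $t6, 6 → $t6=6
li $t1, 3 → $t1=3
and $t5, $t5, 12 → $t5=1&12=0
sub $t1, $t1, 1 → $t1=3-1=2
cmp $t1, 0  (cmp 2,0)
bne L0: taken
and $t5, $t5, 12 → $t5=0&12=0
sub $t1, $t1, 1 → $t1=2-1=1
cmp $t1, 0  (cmp 1,0)
bne L0: taken
and $t5, $t5, 12 → $t5=0&12=0
sub $t1, $t1, 1 → $t1=1-1=0
cmp $t1, 0  (cmp 0,0)
bne L0: not taken
halt.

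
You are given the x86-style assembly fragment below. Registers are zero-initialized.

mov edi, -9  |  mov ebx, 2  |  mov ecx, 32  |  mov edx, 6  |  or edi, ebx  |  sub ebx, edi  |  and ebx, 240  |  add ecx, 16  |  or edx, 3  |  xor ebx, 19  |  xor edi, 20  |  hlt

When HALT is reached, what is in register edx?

after mov edi, -9: edi=-9
after mov ebx, 2: ebx=2
after mov ecx, 32: ecx=32
after mov edx, 6: edx=6
after or edi, ebx: edi=(-9)|2=-9
after sub ebx, edi: ebx=2-(-9)=11
after and ebx, 240: ebx=11&240=0
after add ecx, 16: ecx=32+16=48
after or edx, 3: edx=6|3=7
after xor ebx, 19: ebx=0^19=19
after xor edi, 20: edi=(-9)^20=-29
halt.

7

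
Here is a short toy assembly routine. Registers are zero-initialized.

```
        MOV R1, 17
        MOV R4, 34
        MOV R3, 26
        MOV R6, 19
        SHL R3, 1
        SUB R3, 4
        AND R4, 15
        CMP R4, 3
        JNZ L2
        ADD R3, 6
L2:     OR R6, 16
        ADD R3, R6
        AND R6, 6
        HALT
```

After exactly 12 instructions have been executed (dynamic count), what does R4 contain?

MOV R1, 17 → R1=17
MOV R4, 34 → R4=34
MOV R3, 26 → R3=26
MOV R6, 19 → R6=19
SHL R3, 1 → R3=26<<1=52
SUB R3, 4 → R3=52-4=48
AND R4, 15 → R4=34&15=2
CMP R4, 3  (cmp 2,3)
JNZ L2: taken
OR R6, 16 → R6=19|16=19
ADD R3, R6 → R3=48+19=67
AND R6, 6 → R6=19&6=2
After step 12: R4 = 2.

2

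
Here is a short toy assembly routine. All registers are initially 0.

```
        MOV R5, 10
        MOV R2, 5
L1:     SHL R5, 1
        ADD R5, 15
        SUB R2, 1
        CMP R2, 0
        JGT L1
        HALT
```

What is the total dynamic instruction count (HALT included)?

R5=10
R2=5
R5=10<<1=20
R5=20+15=35
R2=5-1=4
CMP R2, 0  (cmp 4,0)
JGT L1: taken
R5=35<<1=70
R5=70+15=85
R2=4-1=3
CMP R2, 0  (cmp 3,0)
JGT L1: taken
R5=85<<1=170
R5=170+15=185
R2=3-1=2
CMP R2, 0  (cmp 2,0)
JGT L1: taken
R5=185<<1=370
R5=370+15=385
R2=2-1=1
CMP R2, 0  (cmp 1,0)
JGT L1: taken
R5=385<<1=770
R5=770+15=785
R2=1-1=0
CMP R2, 0  (cmp 0,0)
JGT L1: not taken
halt.
Total executed instructions: 28.

28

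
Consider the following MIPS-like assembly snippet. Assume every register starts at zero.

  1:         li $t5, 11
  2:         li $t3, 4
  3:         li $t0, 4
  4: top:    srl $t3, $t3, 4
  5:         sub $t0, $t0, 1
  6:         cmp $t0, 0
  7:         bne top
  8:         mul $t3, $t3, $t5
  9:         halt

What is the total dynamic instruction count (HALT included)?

$t5=11
$t3=4
$t0=4
$t3=4>>4=0
$t0=4-1=3
cmp $t0, 0  (cmp 3,0)
bne top: taken
$t3=0>>4=0
$t0=3-1=2
cmp $t0, 0  (cmp 2,0)
bne top: taken
$t3=0>>4=0
$t0=2-1=1
cmp $t0, 0  (cmp 1,0)
bne top: taken
$t3=0>>4=0
$t0=1-1=0
cmp $t0, 0  (cmp 0,0)
bne top: not taken
$t3=0*11=0
halt.
Total executed instructions: 21.

21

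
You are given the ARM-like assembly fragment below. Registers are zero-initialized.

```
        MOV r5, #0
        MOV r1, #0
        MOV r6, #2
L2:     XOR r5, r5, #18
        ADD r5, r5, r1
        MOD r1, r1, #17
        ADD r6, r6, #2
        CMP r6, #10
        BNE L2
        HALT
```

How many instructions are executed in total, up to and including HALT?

after MOV r5, #0: r5=0
after MOV r1, #0: r1=0
after MOV r6, #2: r6=2
after XOR r5, r5, #18: r5=0^18=18
after ADD r5, r5, r1: r5=18+0=18
after MOD r1, r1, #17: r1=0%17=0
after ADD r6, r6, #2: r6=2+2=4
CMP r6, #10  (cmp 4,10)
BNE L2: taken
after XOR r5, r5, #18: r5=18^18=0
after ADD r5, r5, r1: r5=0+0=0
after MOD r1, r1, #17: r1=0%17=0
after ADD r6, r6, #2: r6=4+2=6
CMP r6, #10  (cmp 6,10)
BNE L2: taken
after XOR r5, r5, #18: r5=0^18=18
after ADD r5, r5, r1: r5=18+0=18
after MOD r1, r1, #17: r1=0%17=0
after ADD r6, r6, #2: r6=6+2=8
CMP r6, #10  (cmp 8,10)
BNE L2: taken
after XOR r5, r5, #18: r5=18^18=0
after ADD r5, r5, r1: r5=0+0=0
after MOD r1, r1, #17: r1=0%17=0
after ADD r6, r6, #2: r6=8+2=10
CMP r6, #10  (cmp 10,10)
BNE L2: not taken
halt.
Total executed instructions: 28.

28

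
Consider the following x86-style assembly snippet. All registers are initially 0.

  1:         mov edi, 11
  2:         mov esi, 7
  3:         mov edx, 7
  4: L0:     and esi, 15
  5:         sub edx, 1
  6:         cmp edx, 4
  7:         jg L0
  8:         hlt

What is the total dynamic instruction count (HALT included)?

after mov edi, 11: edi=11
after mov esi, 7: esi=7
after mov edx, 7: edx=7
after and esi, 15: esi=7&15=7
after sub edx, 1: edx=7-1=6
cmp edx, 4  (cmp 6,4)
jg L0: taken
after and esi, 15: esi=7&15=7
after sub edx, 1: edx=6-1=5
cmp edx, 4  (cmp 5,4)
jg L0: taken
after and esi, 15: esi=7&15=7
after sub edx, 1: edx=5-1=4
cmp edx, 4  (cmp 4,4)
jg L0: not taken
halt.
Total executed instructions: 16.

16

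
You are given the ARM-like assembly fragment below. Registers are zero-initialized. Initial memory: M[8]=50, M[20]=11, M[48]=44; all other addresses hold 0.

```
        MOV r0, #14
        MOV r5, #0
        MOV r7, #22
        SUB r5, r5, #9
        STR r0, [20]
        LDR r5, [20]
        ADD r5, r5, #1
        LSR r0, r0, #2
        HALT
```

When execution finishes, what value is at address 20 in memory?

r0=14
r5=0
r7=22
r5=0-9=-9
STR r0, [20] → M[20]=14
r5=M[20]=14
r5=14+1=15
r0=14>>2=3
halt.

14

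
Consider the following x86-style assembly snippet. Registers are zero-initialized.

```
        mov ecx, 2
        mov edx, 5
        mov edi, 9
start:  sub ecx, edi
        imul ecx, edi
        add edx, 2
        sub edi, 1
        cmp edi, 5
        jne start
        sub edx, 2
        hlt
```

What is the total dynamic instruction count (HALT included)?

mov ecx, 2 → ecx=2
mov edx, 5 → edx=5
mov edi, 9 → edi=9
sub ecx, edi → ecx=2-9=-7
imul ecx, edi → ecx=(-7)*9=-63
add edx, 2 → edx=5+2=7
sub edi, 1 → edi=9-1=8
cmp edi, 5  (cmp 8,5)
jne start: taken
sub ecx, edi → ecx=(-63)-8=-71
imul ecx, edi → ecx=(-71)*8=-568
add edx, 2 → edx=7+2=9
sub edi, 1 → edi=8-1=7
cmp edi, 5  (cmp 7,5)
jne start: taken
sub ecx, edi → ecx=(-568)-7=-575
imul ecx, edi → ecx=(-575)*7=-4025
add edx, 2 → edx=9+2=11
sub edi, 1 → edi=7-1=6
cmp edi, 5  (cmp 6,5)
jne start: taken
sub ecx, edi → ecx=(-4025)-6=-4031
imul ecx, edi → ecx=(-4031)*6=-24186
add edx, 2 → edx=11+2=13
sub edi, 1 → edi=6-1=5
cmp edi, 5  (cmp 5,5)
jne start: not taken
sub edx, 2 → edx=13-2=11
halt.
Total executed instructions: 29.

29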